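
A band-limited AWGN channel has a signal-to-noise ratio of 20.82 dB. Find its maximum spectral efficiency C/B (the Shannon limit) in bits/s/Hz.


SNR_linear = 10^(20.82/10) = 120.7814; C/B = log2(1 + SNR_linear) = log2(1 + 120.7814) = 6.9281

6.9281 bits/s/Hz


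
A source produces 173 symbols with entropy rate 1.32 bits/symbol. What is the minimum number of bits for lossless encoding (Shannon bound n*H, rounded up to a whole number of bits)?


Minimum bits >= n * H = 173 * 1.32 = 228.36, rounded up to a whole number of bits = 229

229 bits


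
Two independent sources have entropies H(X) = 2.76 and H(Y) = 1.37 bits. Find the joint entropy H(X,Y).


For independent variables, H(X,Y) = H(X) + H(Y) = 2.76 + 1.37 = 4.13

4.13 bits


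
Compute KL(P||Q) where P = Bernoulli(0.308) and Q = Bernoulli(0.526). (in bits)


KL = p*log2(p/q) + (1-p)*log2((1-p)/(1-q)) = 0.308*log2(0.308/0.526) + 0.692*log2(0.692/0.474) = 0.1399

0.1399 bits


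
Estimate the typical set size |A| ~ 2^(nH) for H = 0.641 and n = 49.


log2|A_typical| = nH = 49 * 0.641 = 31.409, so |A_typical| ~ 2^31.409 = 2.851e+09

2.851e+09


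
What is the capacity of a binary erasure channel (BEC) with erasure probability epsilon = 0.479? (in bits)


C = 1 - epsilon = 1 - 0.479 = 0.521

0.521 bits


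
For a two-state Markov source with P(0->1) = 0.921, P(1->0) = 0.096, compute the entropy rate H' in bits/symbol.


Stationary distribution: pi_0 = p10/(p01+p10) = 0.0944, pi_1 = 0.9056. Entropy rate H' = pi_0*H(p01) + pi_1*H(p10) = 0.0944*0.3986 + 0.9056*0.4562 = 0.4508

0.4508 bits/symbol


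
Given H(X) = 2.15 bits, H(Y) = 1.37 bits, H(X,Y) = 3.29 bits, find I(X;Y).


I(X;Y) = H(X) + H(Y) - H(X,Y) = 2.15 + 1.37 - 3.29 = 0.23

0.23 bits


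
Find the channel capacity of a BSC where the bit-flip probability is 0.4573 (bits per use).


H(p) = -p*log2(p) - (1-p)*log2(1-p) = -0.4573*log2(0.4573) - 0.5427*log2(0.5427) = 0.516194 + 0.478538 = 0.9947. C = 1 - H(p) = 1 - 0.9947 = 0.0053

0.0053 bits


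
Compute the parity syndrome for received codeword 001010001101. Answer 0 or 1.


Syndrome = XOR of all bits = 0 XOR 0 XOR 1 XOR 0 XOR 1 XOR 0 XOR 0 XOR 0 XOR 1 XOR 1 XOR 0 XOR 1 = 1

1


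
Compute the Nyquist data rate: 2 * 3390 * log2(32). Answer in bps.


Rate = 2 * B * log2(M) = 2 * 3390 * 5.0 = 33900.0

33900.0 bps


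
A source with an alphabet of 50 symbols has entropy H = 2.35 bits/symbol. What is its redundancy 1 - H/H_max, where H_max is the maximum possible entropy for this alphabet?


H_max = log2(K) = log2(50) = 5.6439 bits/symbol. Redundancy = 1 - H/H_max = 1 - 2.35/5.6439 = 1 - 0.4164 = 0.5836

0.5836


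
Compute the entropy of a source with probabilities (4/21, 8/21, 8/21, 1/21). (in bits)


H = -sum(p_i * log2(p_i)). Terms: -(4/21)*log2(4/21) = 0.455680; -(8/21)*log2(8/21) = 0.530407; -(8/21)*log2(8/21) = 0.530407; -(1/21)*log2(1/21) = 0.209158. H = 0.455680 + 0.530407 + 0.530407 + 0.209158 = 1.7257

1.7257 bits


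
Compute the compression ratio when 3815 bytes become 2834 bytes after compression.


Ratio = original / compressed = 3815 / 2834 = 1.3462

1.3462


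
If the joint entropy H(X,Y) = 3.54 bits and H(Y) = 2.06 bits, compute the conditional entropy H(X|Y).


H(X|Y) = H(X,Y) - H(Y) = 3.54 - 2.06 = 1.48

1.48 bits


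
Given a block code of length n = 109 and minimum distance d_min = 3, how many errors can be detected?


Detection capability = d_min - 1 = 3 - 1 = 2

2 errors


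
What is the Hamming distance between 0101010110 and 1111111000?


Count differing positions: ^ . ^ . ^ . ^ ^ ^ . = 6 differences

6


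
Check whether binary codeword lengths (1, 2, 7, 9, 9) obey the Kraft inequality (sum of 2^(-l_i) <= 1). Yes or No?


Kraft sum = sum(2^(-l_i)) = 0.7617, need <= 1. Result: satisfied (a binary prefix-free code with these lengths exists)

Yes


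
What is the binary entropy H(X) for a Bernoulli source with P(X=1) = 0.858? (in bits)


H = -p*log2(p) - (1-p)*log2(1-p). -0.858*log2(0.858) = 0.189575; -0.142*log2(0.142) = 0.399877. H = 0.189575 + 0.399877 = 0.5895

0.5895 bits


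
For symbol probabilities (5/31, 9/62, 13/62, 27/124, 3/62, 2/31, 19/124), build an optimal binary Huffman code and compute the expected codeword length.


Huffman construction (repeatedly merge the two least-probable nodes; each merge adds 1 bit to every symbol beneath it): 3/62 + 2/31 = 7/62; 7/62 + 9/62 = 8/31; 19/124 + 5/31 = 39/124; 13/62 + 27/124 = 53/124; 8/31 + 39/124 = 71/124; 53/124 + 71/124 = 1. Resulting codeword lengths (in the order the probabilities were given): (3, 3, 2, 2, 4, 4, 3). L_avg = sum(p_i * l_i) = 5/31*3 + 9/62*3 + 13/62*2 + 27/124*2 + 3/62*4 + 2/31*4 + 19/124*3 = 333/124 = 2.6855

2.6855 bits


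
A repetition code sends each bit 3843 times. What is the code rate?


Rate = k/n = 1/3843

1/3843


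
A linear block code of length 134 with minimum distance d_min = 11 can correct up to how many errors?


Correction capability = floor((d-1)/2) = floor((11-1)/2) = 5

5 errors


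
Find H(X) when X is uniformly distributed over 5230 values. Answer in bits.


H = log2(n) = log2(5230) = 12.3526

12.3526 bits


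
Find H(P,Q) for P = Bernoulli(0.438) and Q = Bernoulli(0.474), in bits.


H(P,Q) = -p*log2(q) - (1-p)*log2(1-q). -0.438*log2(0.474) = 0.471744; -0.562*log2(0.526) = 0.520898. H(P,Q) = 0.471744 + 0.520898 = 0.9926

0.9926 bits


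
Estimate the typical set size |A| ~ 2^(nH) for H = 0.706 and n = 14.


log2|A_typical| = nH = 14 * 0.706 = 9.884, so |A_typical| ~ 2^9.884 = 9.449e+02

9.449e+02


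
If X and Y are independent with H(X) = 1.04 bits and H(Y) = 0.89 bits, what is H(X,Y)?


For independent variables, H(X,Y) = H(X) + H(Y) = 1.04 + 0.89 = 1.93

1.93 bits


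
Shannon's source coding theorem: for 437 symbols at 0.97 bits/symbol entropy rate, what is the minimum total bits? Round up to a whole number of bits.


Minimum bits >= n * H = 437 * 0.97 = 423.89, rounded up to a whole number of bits = 424

424 bits


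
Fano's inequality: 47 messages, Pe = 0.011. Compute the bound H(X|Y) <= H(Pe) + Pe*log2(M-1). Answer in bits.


H(Pe) = -Pe*log2(Pe) - (1-Pe)*log2(1-Pe) = -0.011*log2(0.011) - 0.989*log2(0.989) = 0.071570 + 0.015782 = 0.0874. Pe*log2(M-1) = 0.011*log2(46) = 0.060759. Bound = H(Pe) + Pe*log2(M-1) = 0.071570 + 0.015782 + 0.060759 = 0.1481

0.1481 bits


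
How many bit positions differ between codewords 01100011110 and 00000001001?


Count differing positions: . ^ ^ . . . ^ . ^ ^ ^ = 6 differences

6


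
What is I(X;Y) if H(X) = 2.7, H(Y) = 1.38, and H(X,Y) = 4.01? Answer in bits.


I(X;Y) = H(X) + H(Y) - H(X,Y) = 2.7 + 1.38 - 4.01 = 0.07

0.07 bits


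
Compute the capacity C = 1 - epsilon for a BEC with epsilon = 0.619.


C = 1 - epsilon = 1 - 0.619 = 0.381

0.381 bits


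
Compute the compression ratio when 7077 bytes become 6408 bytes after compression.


Ratio = original / compressed = 7077 / 6408 = 1.1044

1.1044


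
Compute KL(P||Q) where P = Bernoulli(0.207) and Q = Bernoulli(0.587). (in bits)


KL = p*log2(p/q) + (1-p)*log2((1-p)/(1-q)) = 0.207*log2(0.207/0.587) + 0.793*log2(0.793/0.413) = 0.4351

0.4351 bits


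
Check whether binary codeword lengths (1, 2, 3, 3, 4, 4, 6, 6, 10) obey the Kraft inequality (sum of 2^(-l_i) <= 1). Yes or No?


Kraft sum = sum(2^(-l_i)) = 1.1572, need <= 1. Result: violated (a binary prefix-free code with these lengths cannot exist)

No


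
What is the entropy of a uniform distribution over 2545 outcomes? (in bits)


H = log2(n) = log2(2545) = 11.3134

11.3134 bits


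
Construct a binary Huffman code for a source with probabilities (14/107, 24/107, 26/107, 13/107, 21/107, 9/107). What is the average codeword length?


Huffman construction (repeatedly merge the two least-probable nodes; each merge adds 1 bit to every symbol beneath it): 9/107 + 13/107 = 22/107; 14/107 + 21/107 = 35/107; 22/107 + 24/107 = 46/107; 26/107 + 35/107 = 61/107; 46/107 + 61/107 = 1. Resulting codeword lengths (in the order the probabilities were given): (3, 2, 2, 3, 3, 3). L_avg = sum(p_i * l_i) = 14/107*3 + 24/107*2 + 26/107*2 + 13/107*3 + 21/107*3 + 9/107*3 = 271/107 = 2.5327

2.5327 bits


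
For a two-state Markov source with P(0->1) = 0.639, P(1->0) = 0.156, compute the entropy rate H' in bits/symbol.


Stationary distribution: pi_0 = p10/(p01+p10) = 0.1962, pi_1 = 0.8038. Entropy rate H' = pi_0*H(p01) + pi_1*H(p10) = 0.1962*0.9435 + 0.8038*0.6247 = 0.6872

0.6872 bits/symbol


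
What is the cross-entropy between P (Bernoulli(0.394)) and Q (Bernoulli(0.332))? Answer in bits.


H(P,Q) = -p*log2(q) - (1-p)*log2(1-q). -0.394*log2(0.332) = 0.626753; -0.606*log2(0.668) = 0.352740. H(P,Q) = 0.626753 + 0.352740 = 0.9795

0.9795 bits


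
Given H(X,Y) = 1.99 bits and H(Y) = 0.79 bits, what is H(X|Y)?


H(X|Y) = H(X,Y) - H(Y) = 1.99 - 0.79 = 1.2

1.2 bits


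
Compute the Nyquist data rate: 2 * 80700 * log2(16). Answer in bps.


Rate = 2 * B * log2(M) = 2 * 80700 * 4.0 = 645600.0

645600.0 bps


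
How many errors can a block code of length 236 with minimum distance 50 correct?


Correction capability = floor((d-1)/2) = floor((50-1)/2) = 24

24 errors


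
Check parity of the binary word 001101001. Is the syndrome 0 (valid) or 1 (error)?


Syndrome = XOR of all bits = 0 XOR 0 XOR 1 XOR 1 XOR 0 XOR 1 XOR 0 XOR 0 XOR 1 = 0

0


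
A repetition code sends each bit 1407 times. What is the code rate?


Rate = k/n = 1/1407

1/1407


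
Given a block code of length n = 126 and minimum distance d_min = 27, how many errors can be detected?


Detection capability = d_min - 1 = 27 - 1 = 26

26 errors


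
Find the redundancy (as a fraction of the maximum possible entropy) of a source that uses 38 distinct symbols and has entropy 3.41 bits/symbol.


H_max = log2(K) = log2(38) = 5.2479 bits/symbol. Redundancy = 1 - H/H_max = 1 - 3.41/5.2479 = 1 - 0.6498 = 0.3502

0.3502


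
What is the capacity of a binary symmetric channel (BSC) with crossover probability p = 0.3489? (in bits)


H(p) = -p*log2(p) - (1-p)*log2(1-p) = -0.3489*log2(0.3489) - 0.6511*log2(0.6511) = 0.530019 + 0.403063 = 0.9331. C = 1 - H(p) = 1 - 0.9331 = 0.0669

0.0669 bits


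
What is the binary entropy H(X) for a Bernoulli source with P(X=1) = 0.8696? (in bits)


H = -p*log2(p) - (1-p)*log2(1-p). -0.8696*log2(0.8696) = 0.175291; -0.1304*log2(0.1304) = 0.383244. H = 0.175291 + 0.383244 = 0.5585

0.5585 bits


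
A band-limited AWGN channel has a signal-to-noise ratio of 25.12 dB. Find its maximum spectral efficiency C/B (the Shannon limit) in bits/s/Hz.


SNR_linear = 10^(25.12/10) = 325.0873; C/B = log2(1 + SNR_linear) = log2(1 + 325.0873) = 8.3491

8.3491 bits/s/Hz


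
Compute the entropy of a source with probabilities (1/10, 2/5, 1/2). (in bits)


H = -sum(p_i * log2(p_i)). Terms: -(1/10)*log2(1/10) = 0.332193; -(2/5)*log2(2/5) = 0.528771; -(1/2)*log2(1/2) = 0.500000. H = 0.332193 + 0.528771 + 0.500000 = 1.361

1.361 bits


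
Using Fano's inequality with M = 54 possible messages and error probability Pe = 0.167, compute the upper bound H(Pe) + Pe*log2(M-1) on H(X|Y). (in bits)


H(Pe) = -Pe*log2(Pe) - (1-Pe)*log2(1-Pe) = -0.167*log2(0.167) - 0.833*log2(0.833) = 0.431207 + 0.219588 = 0.6508. Pe*log2(M-1) = 0.167*log2(53) = 0.956563. Bound = H(Pe) + Pe*log2(M-1) = 0.431207 + 0.219588 + 0.956563 = 1.6074

1.6074 bits


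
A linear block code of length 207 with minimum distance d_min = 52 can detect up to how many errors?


Detection capability = d_min - 1 = 52 - 1 = 51

51 errors


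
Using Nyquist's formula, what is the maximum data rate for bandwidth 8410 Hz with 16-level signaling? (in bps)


Rate = 2 * B * log2(M) = 2 * 8410 * 4.0 = 67280.0

67280.0 bps


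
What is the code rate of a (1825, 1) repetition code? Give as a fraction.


Rate = k/n = 1/1825

1/1825


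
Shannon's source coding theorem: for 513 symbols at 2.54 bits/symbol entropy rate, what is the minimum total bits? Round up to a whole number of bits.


Minimum bits >= n * H = 513 * 2.54 = 1303.02, rounded up to a whole number of bits = 1304

1304 bits


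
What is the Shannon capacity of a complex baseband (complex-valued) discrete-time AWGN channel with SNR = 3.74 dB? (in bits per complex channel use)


SNR_linear = 10^(3.74/10) = 2.3659; C = log2(1 + SNR_linear) = log2(1 + 2.3659) = 1.751

1.751 bits/channel use


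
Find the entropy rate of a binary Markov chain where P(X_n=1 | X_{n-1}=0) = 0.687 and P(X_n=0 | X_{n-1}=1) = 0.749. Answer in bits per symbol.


Stationary distribution: pi_0 = p10/(p01+p10) = 0.5216, pi_1 = 0.4784. Entropy rate H' = pi_0*H(p01) + pi_1*H(p10) = 0.5216*0.8966 + 0.4784*0.8129 = 0.8565

0.8565 bits/symbol


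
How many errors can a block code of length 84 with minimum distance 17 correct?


Correction capability = floor((d-1)/2) = floor((17-1)/2) = 8

8 errors


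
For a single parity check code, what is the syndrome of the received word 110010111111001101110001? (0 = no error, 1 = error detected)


Syndrome = XOR of all bits = 1 XOR 1 XOR 0 XOR 0 XOR 1 XOR 0 XOR 1 XOR 1 XOR 1 XOR 1 XOR 1 XOR 1 XOR 0 XOR 0 XOR 1 XOR 1 XOR 0 XOR 1 XOR 1 XOR 1 XOR 0 XOR 0 XOR 0 XOR 1 = 1

1


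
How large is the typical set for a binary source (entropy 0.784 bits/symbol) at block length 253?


log2|A_typical| = nH = 253 * 0.784 = 198.352, so |A_typical| ~ 2^198.352 = 5.127e+59

5.127e+59


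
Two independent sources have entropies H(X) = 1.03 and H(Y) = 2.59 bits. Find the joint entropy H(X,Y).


For independent variables, H(X,Y) = H(X) + H(Y) = 1.03 + 2.59 = 3.62

3.62 bits


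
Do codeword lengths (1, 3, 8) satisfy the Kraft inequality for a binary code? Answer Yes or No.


Kraft sum = sum(2^(-l_i)) = 0.6289, need <= 1. Result: satisfied (a binary prefix-free code with these lengths exists)

Yes


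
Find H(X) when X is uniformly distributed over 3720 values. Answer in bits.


H = log2(n) = log2(3720) = 11.8611

11.8611 bits


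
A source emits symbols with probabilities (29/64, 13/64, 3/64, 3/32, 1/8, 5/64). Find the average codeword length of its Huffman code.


Huffman construction (repeatedly merge the two least-probable nodes; each merge adds 1 bit to every symbol beneath it): 3/64 + 5/64 = 1/8; 3/32 + 1/8 = 7/32; 1/8 + 13/64 = 21/64; 7/32 + 21/64 = 35/64; 29/64 + 35/64 = 1. Resulting codeword lengths (in the order the probabilities were given): (1, 3, 4, 3, 3, 4). L_avg = sum(p_i * l_i) = 29/64*1 + 13/64*3 + 3/64*4 + 3/32*3 + 1/8*3 + 5/64*4 = 71/32 = 2.2188

2.2188 bits


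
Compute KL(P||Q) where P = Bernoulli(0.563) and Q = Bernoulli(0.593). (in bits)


KL = p*log2(p/q) + (1-p)*log2((1-p)/(1-q)) = 0.563*log2(0.563/0.593) + 0.437*log2(0.437/0.407) = 0.0027

0.0027 bits


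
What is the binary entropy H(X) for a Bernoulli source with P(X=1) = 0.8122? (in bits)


H = -p*log2(p) - (1-p)*log2(1-p). -0.8122*log2(0.8122) = 0.243736; -0.1878*log2(0.1878) = 0.453111. H = 0.243736 + 0.453111 = 0.6968

0.6968 bits


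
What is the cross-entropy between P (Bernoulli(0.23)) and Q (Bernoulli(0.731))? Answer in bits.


H(P,Q) = -p*log2(q) - (1-p)*log2(1-q). -0.23*log2(0.731) = 0.103973; -0.77*log2(0.269) = 1.458628. H(P,Q) = 0.103973 + 1.458628 = 1.5626

1.5626 bits


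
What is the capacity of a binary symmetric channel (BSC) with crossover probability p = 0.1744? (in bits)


H(p) = -p*log2(p) - (1-p)*log2(1-p) = -0.1744*log2(0.1744) - 0.8256*log2(0.8256) = 0.439406 + 0.228266 = 0.6677. C = 1 - H(p) = 1 - 0.6677 = 0.3323

0.3323 bits


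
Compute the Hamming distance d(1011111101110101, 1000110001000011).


Count differing positions: . . ^ ^ . . ^ ^ . . ^ ^ . ^ ^ . = 8 differences

8


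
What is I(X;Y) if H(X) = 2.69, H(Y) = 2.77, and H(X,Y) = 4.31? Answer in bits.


I(X;Y) = H(X) + H(Y) - H(X,Y) = 2.69 + 2.77 - 4.31 = 1.15

1.15 bits


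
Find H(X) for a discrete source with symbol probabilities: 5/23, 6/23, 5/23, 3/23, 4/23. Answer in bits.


H = -sum(p_i * log2(p_i)). Terms: -(5/23)*log2(5/23) = 0.478616; -(6/23)*log2(6/23) = 0.505722; -(5/23)*log2(5/23) = 0.478616; -(3/23)*log2(3/23) = 0.383296; -(4/23)*log2(4/23) = 0.438880. H = 0.478616 + 0.505722 + 0.478616 + 0.383296 + 0.438880 = 2.2851

2.2851 bits


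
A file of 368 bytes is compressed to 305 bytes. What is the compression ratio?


Ratio = original / compressed = 368 / 305 = 1.2066

1.2066


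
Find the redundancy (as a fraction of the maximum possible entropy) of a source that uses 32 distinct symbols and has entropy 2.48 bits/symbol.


H_max = log2(K) = log2(32) = 5.0 bits/symbol. Redundancy = 1 - H/H_max = 1 - 2.48/5.0 = 1 - 0.496 = 0.504

0.504


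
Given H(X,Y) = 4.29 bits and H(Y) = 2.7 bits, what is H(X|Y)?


H(X|Y) = H(X,Y) - H(Y) = 4.29 - 2.7 = 1.59

1.59 bits


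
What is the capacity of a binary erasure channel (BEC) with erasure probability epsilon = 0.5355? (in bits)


C = 1 - epsilon = 1 - 0.5355 = 0.4645

0.4645 bits


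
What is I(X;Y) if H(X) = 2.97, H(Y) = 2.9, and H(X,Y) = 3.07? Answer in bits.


I(X;Y) = H(X) + H(Y) - H(X,Y) = 2.97 + 2.9 - 3.07 = 2.8

2.8 bits


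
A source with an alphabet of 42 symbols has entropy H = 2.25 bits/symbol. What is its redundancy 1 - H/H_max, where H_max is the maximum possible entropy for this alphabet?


H_max = log2(K) = log2(42) = 5.3923 bits/symbol. Redundancy = 1 - H/H_max = 1 - 2.25/5.3923 = 1 - 0.4173 = 0.5827

0.5827


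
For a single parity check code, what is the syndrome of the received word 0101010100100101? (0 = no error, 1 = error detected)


Syndrome = XOR of all bits = 0 XOR 1 XOR 0 XOR 1 XOR 0 XOR 1 XOR 0 XOR 1 XOR 0 XOR 0 XOR 1 XOR 0 XOR 0 XOR 1 XOR 0 XOR 1 = 1

1


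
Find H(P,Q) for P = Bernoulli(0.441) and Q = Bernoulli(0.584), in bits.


H(P,Q) = -p*log2(q) - (1-p)*log2(1-q). -0.441*log2(0.584) = 0.342198; -0.559*log2(0.416) = 0.707328. H(P,Q) = 0.342198 + 0.707328 = 1.0495

1.0495 bits


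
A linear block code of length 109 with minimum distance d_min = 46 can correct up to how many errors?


Correction capability = floor((d-1)/2) = floor((46-1)/2) = 22

22 errors


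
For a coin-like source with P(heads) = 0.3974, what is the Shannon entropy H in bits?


H = -p*log2(p) - (1-p)*log2(1-p). -0.3974*log2(0.3974) = 0.529073; -0.6026*log2(0.6026) = 0.440336. H = 0.529073 + 0.440336 = 0.9694

0.9694 bits


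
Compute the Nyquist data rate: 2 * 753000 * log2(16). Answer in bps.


Rate = 2 * B * log2(M) = 2 * 753000 * 4.0 = 6024000.0

6024000.0 bps


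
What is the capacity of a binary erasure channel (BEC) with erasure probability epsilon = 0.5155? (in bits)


C = 1 - epsilon = 1 - 0.5155 = 0.4845

0.4845 bits


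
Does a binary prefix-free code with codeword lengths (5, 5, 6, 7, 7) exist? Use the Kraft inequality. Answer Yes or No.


Kraft sum = sum(2^(-l_i)) = 0.0938, need <= 1. Result: satisfied (a binary prefix-free code with these lengths exists)

Yes


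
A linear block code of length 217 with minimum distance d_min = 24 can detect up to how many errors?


Detection capability = d_min - 1 = 24 - 1 = 23

23 errors


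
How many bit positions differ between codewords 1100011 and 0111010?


Count differing positions: ^ . ^ ^ . . ^ = 4 differences

4


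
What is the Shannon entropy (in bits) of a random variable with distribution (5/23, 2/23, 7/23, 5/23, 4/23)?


H = -sum(p_i * log2(p_i)). Terms: -(5/23)*log2(5/23) = 0.478616; -(2/23)*log2(2/23) = 0.306397; -(7/23)*log2(7/23) = 0.522324; -(5/23)*log2(5/23) = 0.478616; -(4/23)*log2(4/23) = 0.438880. H = 0.478616 + 0.306397 + 0.522324 + 0.478616 + 0.438880 = 2.2248

2.2248 bits


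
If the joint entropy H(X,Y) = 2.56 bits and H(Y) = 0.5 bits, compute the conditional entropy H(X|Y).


H(X|Y) = H(X,Y) - H(Y) = 2.56 - 0.5 = 2.06

2.06 bits


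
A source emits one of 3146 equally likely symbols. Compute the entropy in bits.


H = log2(n) = log2(3146) = 11.6193

11.6193 bits


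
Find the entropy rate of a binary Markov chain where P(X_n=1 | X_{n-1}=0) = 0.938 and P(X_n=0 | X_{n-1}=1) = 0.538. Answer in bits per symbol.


Stationary distribution: pi_0 = p10/(p01+p10) = 0.3645, pi_1 = 0.6355. Entropy rate H' = pi_0*H(p01) + pi_1*H(p10) = 0.3645*0.3353 + 0.6355*0.9958 = 0.7551

0.7551 bits/symbol


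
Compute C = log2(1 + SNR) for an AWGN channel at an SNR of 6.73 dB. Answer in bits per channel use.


SNR_linear = 10^(6.73/10) = 4.7098; C = log2(1 + SNR_linear) = log2(1 + 4.7098) = 2.5134

2.5134 bits/channel use


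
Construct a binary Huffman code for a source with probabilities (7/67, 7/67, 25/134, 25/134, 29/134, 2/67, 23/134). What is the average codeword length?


Huffman construction (repeatedly merge the two least-probable nodes; each merge adds 1 bit to every symbol beneath it): 2/67 + 7/67 = 9/67; 7/67 + 9/67 = 16/67; 23/134 + 25/134 = 24/67; 25/134 + 29/134 = 27/67; 16/67 + 24/67 = 40/67; 27/67 + 40/67 = 1. Resulting codeword lengths (in the order the probabilities were given): (4, 3, 3, 2, 2, 4, 3). L_avg = sum(p_i * l_i) = 7/67*4 + 7/67*3 + 25/134*3 + 25/134*2 + 29/134*2 + 2/67*4 + 23/134*3 = 183/67 = 2.7313

2.7313 bits


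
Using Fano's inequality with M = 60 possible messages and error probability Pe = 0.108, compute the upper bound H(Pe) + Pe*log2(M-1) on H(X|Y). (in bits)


H(Pe) = -Pe*log2(Pe) - (1-Pe)*log2(1-Pe) = -0.108*log2(0.108) - 0.892*log2(0.892) = 0.346777 + 0.147077 = 0.4939. Pe*log2(M-1) = 0.108*log2(59) = 0.635325. Bound = H(Pe) + Pe*log2(M-1) = 0.346777 + 0.147077 + 0.635325 = 1.1292

1.1292 bits


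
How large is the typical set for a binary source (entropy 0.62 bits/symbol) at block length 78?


log2|A_typical| = nH = 78 * 0.62 = 48.36, so |A_typical| ~ 2^48.36 = 3.613e+14

3.613e+14


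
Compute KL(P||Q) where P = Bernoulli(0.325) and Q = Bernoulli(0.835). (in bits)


KL = p*log2(p/q) + (1-p)*log2((1-p)/(1-q)) = 0.325*log2(0.325/0.835) + 0.675*log2(0.675/0.165) = 0.9295

0.9295 bits


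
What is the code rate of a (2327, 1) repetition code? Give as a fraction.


Rate = k/n = 1/2327

1/2327


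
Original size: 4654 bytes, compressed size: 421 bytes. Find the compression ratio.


Ratio = original / compressed = 4654 / 421 = 11.0546

11.0546


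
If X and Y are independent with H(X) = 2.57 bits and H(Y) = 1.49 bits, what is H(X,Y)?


For independent variables, H(X,Y) = H(X) + H(Y) = 2.57 + 1.49 = 4.06

4.06 bits


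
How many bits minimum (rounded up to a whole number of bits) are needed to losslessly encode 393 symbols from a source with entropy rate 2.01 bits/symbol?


Minimum bits >= n * H = 393 * 2.01 = 789.93, rounded up to a whole number of bits = 790

790 bits


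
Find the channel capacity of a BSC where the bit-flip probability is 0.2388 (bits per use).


H(p) = -p*log2(p) - (1-p)*log2(1-p) = -0.2388*log2(0.2388) - 0.7612*log2(0.7612) = 0.493391 + 0.299648 = 0.793. C = 1 - H(p) = 1 - 0.793 = 0.207

0.207 bits


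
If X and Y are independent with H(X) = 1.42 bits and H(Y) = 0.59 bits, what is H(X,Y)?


For independent variables, H(X,Y) = H(X) + H(Y) = 1.42 + 0.59 = 2.01

2.01 bits


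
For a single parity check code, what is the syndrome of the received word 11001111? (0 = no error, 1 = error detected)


Syndrome = XOR of all bits = 1 XOR 1 XOR 0 XOR 0 XOR 1 XOR 1 XOR 1 XOR 1 = 0

0


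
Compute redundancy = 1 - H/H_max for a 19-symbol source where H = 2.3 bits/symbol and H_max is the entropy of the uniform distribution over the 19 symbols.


H_max = log2(K) = log2(19) = 4.2479 bits/symbol. Redundancy = 1 - H/H_max = 1 - 2.3/4.2479 = 1 - 0.5414 = 0.4586

0.4586


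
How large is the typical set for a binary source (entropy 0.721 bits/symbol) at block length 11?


log2|A_typical| = nH = 11 * 0.721 = 7.931, so |A_typical| ~ 2^7.931 = 2.440e+02

2.440e+02


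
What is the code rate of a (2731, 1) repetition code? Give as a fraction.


Rate = k/n = 1/2731

1/2731


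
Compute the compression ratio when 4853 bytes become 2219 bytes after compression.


Ratio = original / compressed = 4853 / 2219 = 2.187

2.187


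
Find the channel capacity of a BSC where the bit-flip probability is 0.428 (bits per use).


H(p) = -p*log2(p) - (1-p)*log2(1-p) = -0.428*log2(0.428) - 0.572*log2(0.572) = 0.524008 + 0.460982 = 0.985. C = 1 - H(p) = 1 - 0.985 = 0.015

0.015 bits


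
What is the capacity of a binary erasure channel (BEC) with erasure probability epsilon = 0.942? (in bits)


C = 1 - epsilon = 1 - 0.942 = 0.058

0.058 bits


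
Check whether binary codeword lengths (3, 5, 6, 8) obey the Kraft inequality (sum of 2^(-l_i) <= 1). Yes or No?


Kraft sum = sum(2^(-l_i)) = 0.1758, need <= 1. Result: satisfied (a binary prefix-free code with these lengths exists)

Yes


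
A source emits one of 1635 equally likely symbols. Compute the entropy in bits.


H = log2(n) = log2(1635) = 10.6751

10.6751 bits


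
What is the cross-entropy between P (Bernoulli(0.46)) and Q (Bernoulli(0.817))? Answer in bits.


H(P,Q) = -p*log2(q) - (1-p)*log2(1-q). -0.46*log2(0.817) = 0.134132; -0.54*log2(0.183) = 1.323046. H(P,Q) = 0.134132 + 1.323046 = 1.4572

1.4572 bits


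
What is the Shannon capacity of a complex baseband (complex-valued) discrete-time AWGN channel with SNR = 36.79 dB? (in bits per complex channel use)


SNR_linear = 10^(36.79/10) = 4775.2927; C = log2(1 + SNR_linear) = log2(1 + 4775.2927) = 12.2217

12.2217 bits/channel use


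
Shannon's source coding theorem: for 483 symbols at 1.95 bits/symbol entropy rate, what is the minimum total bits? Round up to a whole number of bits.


Minimum bits >= n * H = 483 * 1.95 = 941.85, rounded up to a whole number of bits = 942

942 bits


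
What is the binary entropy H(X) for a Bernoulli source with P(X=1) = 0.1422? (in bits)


H = -p*log2(p) - (1-p)*log2(1-p). -0.1422*log2(0.1422) = 0.400152; -0.8578*log2(0.8578) = 0.189820. H = 0.400152 + 0.189820 = 0.59

0.59 bits


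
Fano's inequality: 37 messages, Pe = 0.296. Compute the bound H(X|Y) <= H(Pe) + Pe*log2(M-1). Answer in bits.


H(Pe) = -Pe*log2(Pe) - (1-Pe)*log2(1-Pe) = -0.296*log2(0.296) - 0.704*log2(0.704) = 0.519874 + 0.356472 = 0.8763. Pe*log2(M-1) = 0.296*log2(36) = 1.530298. Bound = H(Pe) + Pe*log2(M-1) = 0.519874 + 0.356472 + 1.530298 = 2.4066

2.4066 bits


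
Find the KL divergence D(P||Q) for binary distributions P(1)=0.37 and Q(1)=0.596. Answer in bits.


KL = p*log2(p/q) + (1-p)*log2((1-p)/(1-q)) = 0.37*log2(0.37/0.596) + 0.63*log2(0.63/0.404) = 0.1493

0.1493 bits


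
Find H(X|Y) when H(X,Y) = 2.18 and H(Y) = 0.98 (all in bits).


H(X|Y) = H(X,Y) - H(Y) = 2.18 - 0.98 = 1.2

1.2 bits


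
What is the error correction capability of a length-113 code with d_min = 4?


Correction capability = floor((d-1)/2) = floor((4-1)/2) = 1

1 errors


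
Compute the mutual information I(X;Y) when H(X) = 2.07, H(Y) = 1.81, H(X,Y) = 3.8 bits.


I(X;Y) = H(X) + H(Y) - H(X,Y) = 2.07 + 1.81 - 3.8 = 0.08

0.08 bits


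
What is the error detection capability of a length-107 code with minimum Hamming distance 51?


Detection capability = d_min - 1 = 51 - 1 = 50

50 errors


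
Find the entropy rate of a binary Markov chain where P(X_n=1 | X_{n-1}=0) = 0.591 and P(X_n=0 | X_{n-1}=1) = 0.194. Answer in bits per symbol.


Stationary distribution: pi_0 = p10/(p01+p10) = 0.2471, pi_1 = 0.7529. Entropy rate H' = pi_0*H(p01) + pi_1*H(p10) = 0.2471*0.976 + 0.7529*0.7098 = 0.7756

0.7756 bits/symbol


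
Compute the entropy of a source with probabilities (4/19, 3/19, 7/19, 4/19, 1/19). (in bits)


H = -sum(p_i * log2(p_i)). Terms: -(4/19)*log2(4/19) = 0.473248; -(3/19)*log2(3/19) = 0.420468; -(7/19)*log2(7/19) = 0.530737; -(4/19)*log2(4/19) = 0.473248; -(1/19)*log2(1/19) = 0.223575. H = 0.473248 + 0.420468 + 0.530737 + 0.473248 + 0.223575 = 2.1213

2.1213 bits


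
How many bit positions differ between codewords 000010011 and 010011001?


Count differing positions: . ^ . . . ^ . ^ . = 3 differences

3


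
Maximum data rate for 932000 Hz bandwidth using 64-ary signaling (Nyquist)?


Rate = 2 * B * log2(M) = 2 * 932000 * 6.0 = 11184000.0

11184000.0 bps


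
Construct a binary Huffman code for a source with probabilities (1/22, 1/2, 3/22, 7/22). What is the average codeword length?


Huffman construction (repeatedly merge the two least-probable nodes; each merge adds 1 bit to every symbol beneath it): 1/22 + 3/22 = 2/11; 2/11 + 7/22 = 1/2; 1/2 + 1/2 = 1. Resulting codeword lengths (in the order the probabilities were given): (3, 1, 3, 2). L_avg = sum(p_i * l_i) = 1/22*3 + 1/2*1 + 3/22*3 + 7/22*2 = 37/22 = 1.6818

1.6818 bits


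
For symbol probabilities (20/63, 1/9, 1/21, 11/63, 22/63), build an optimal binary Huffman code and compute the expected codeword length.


Huffman construction (repeatedly merge the two least-probable nodes; each merge adds 1 bit to every symbol beneath it): 1/21 + 1/9 = 10/63; 10/63 + 11/63 = 1/3; 20/63 + 1/3 = 41/63; 22/63 + 41/63 = 1. Resulting codeword lengths (in the order the probabilities were given): (2, 4, 4, 3, 1). L_avg = sum(p_i * l_i) = 20/63*2 + 1/9*4 + 1/21*4 + 11/63*3 + 22/63*1 = 15/7 = 2.1429

2.1429 bits


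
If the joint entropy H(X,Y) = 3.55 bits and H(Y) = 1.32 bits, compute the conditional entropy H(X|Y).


H(X|Y) = H(X,Y) - H(Y) = 3.55 - 1.32 = 2.23

2.23 bits


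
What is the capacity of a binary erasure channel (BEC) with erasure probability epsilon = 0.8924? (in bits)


C = 1 - epsilon = 1 - 0.8924 = 0.1076

0.1076 bits


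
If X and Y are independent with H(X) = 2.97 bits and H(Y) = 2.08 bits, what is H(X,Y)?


For independent variables, H(X,Y) = H(X) + H(Y) = 2.97 + 2.08 = 5.05

5.05 bits


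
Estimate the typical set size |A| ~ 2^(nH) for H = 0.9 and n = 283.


log2|A_typical| = nH = 283 * 0.9 = 254.7, so |A_typical| ~ 2^254.7 = 4.703e+76

4.703e+76


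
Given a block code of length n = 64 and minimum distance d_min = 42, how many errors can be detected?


Detection capability = d_min - 1 = 42 - 1 = 41

41 errors


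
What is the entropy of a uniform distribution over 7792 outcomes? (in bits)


H = log2(n) = log2(7792) = 12.9278

12.9278 bits


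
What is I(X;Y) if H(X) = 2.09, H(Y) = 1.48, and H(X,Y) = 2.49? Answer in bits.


I(X;Y) = H(X) + H(Y) - H(X,Y) = 2.09 + 1.48 - 2.49 = 1.08

1.08 bits


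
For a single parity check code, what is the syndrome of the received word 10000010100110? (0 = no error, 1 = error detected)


Syndrome = XOR of all bits = 1 XOR 0 XOR 0 XOR 0 XOR 0 XOR 0 XOR 1 XOR 0 XOR 1 XOR 0 XOR 0 XOR 1 XOR 1 XOR 0 = 1

1


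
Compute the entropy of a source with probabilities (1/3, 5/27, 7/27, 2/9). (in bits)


H = -sum(p_i * log2(p_i)). Terms: -(1/3)*log2(1/3) = 0.528321; -(5/27)*log2(5/27) = 0.450548; -(7/27)*log2(7/27) = 0.504916; -(2/9)*log2(2/9) = 0.482206. H = 0.528321 + 0.450548 + 0.504916 + 0.482206 = 1.966

1.966 bits


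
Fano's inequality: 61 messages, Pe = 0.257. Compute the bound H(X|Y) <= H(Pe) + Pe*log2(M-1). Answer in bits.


H(Pe) = -Pe*log2(Pe) - (1-Pe)*log2(1-Pe) = -0.257*log2(0.257) - 0.743*log2(0.743) = 0.503761 + 0.318424 = 0.8222. Pe*log2(M-1) = 0.257*log2(60) = 1.518071. Bound = H(Pe) + Pe*log2(M-1) = 0.503761 + 0.318424 + 1.518071 = 2.3403

2.3403 bits


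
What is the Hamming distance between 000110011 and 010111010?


Count differing positions: . ^ . . . ^ . . ^ = 3 differences

3


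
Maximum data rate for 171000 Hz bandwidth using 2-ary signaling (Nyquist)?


Rate = 2 * B * log2(M) = 2 * 171000 * 1.0 = 342000.0

342000.0 bps


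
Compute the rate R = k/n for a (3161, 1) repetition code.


Rate = k/n = 1/3161

1/3161


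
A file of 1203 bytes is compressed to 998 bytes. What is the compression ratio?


Ratio = original / compressed = 1203 / 998 = 1.2054

1.2054


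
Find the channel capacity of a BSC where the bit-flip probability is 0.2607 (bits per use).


H(p) = -p*log2(p) - (1-p)*log2(1-p) = -0.2607*log2(0.2607) - 0.7393*log2(0.7393) = 0.505637 + 0.322163 = 0.8278. C = 1 - H(p) = 1 - 0.8278 = 0.1722

0.1722 bits


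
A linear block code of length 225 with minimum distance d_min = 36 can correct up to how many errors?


Correction capability = floor((d-1)/2) = floor((36-1)/2) = 17

17 errors


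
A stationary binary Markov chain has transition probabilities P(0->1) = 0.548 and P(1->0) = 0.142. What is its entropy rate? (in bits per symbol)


Stationary distribution: pi_0 = p10/(p01+p10) = 0.2058, pi_1 = 0.7942. Entropy rate H' = pi_0*H(p01) + pi_1*H(p10) = 0.2058*0.9933 + 0.7942*0.5895 = 0.6726

0.6726 bits/symbol


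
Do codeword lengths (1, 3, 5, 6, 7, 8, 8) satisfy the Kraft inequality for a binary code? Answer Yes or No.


Kraft sum = sum(2^(-l_i)) = 0.6875, need <= 1. Result: satisfied (a binary prefix-free code with these lengths exists)

Yes


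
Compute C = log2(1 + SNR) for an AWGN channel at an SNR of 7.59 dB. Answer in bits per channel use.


SNR_linear = 10^(7.59/10) = 5.7412; C = log2(1 + SNR_linear) = log2(1 + 5.7412) = 2.753

2.753 bits/channel use


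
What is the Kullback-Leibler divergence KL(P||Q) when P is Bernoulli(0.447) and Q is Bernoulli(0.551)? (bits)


KL = p*log2(p/q) + (1-p)*log2((1-p)/(1-q)) = 0.447*log2(0.447/0.551) + 0.553*log2(0.553/0.449) = 0.0313

0.0313 bits


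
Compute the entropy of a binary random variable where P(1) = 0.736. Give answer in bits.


H = -p*log2(p) - (1-p)*log2(1-p). -0.736*log2(0.736) = 0.325476; -0.264*log2(0.264) = 0.507247. H = 0.325476 + 0.507247 = 0.8327

0.8327 bits


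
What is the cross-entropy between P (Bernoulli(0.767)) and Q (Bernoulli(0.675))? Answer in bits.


H(P,Q) = -p*log2(q) - (1-p)*log2(1-q). -0.767*log2(0.675) = 0.434920; -0.233*log2(0.325) = 0.377807. H(P,Q) = 0.434920 + 0.377807 = 0.8127

0.8127 bits


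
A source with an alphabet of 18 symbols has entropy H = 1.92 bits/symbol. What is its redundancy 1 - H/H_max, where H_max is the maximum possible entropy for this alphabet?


H_max = log2(K) = log2(18) = 4.1699 bits/symbol. Redundancy = 1 - H/H_max = 1 - 1.92/4.1699 = 1 - 0.4604 = 0.5396

0.5396


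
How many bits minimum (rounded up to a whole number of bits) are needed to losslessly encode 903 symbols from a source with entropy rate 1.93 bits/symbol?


Minimum bits >= n * H = 903 * 1.93 = 1742.79, rounded up to a whole number of bits = 1743

1743 bits


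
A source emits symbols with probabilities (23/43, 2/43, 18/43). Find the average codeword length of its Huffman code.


Huffman construction (repeatedly merge the two least-probable nodes; each merge adds 1 bit to every symbol beneath it): 2/43 + 18/43 = 20/43; 20/43 + 23/43 = 1. Resulting codeword lengths (in the order the probabilities were given): (1, 2, 2). L_avg = sum(p_i * l_i) = 23/43*1 + 2/43*2 + 18/43*2 = 63/43 = 1.4651

1.4651 bits


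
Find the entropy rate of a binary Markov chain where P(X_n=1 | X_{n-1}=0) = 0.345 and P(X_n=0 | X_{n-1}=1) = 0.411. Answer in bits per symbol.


Stationary distribution: pi_0 = p10/(p01+p10) = 0.5437, pi_1 = 0.4563. Entropy rate H' = pi_0*H(p01) + pi_1*H(p10) = 0.5437*0.9295 + 0.4563*0.977 = 0.9512

0.9512 bits/symbol


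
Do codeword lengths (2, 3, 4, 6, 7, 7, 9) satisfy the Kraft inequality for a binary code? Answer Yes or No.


Kraft sum = sum(2^(-l_i)) = 0.4707, need <= 1. Result: satisfied (a binary prefix-free code with these lengths exists)

Yes


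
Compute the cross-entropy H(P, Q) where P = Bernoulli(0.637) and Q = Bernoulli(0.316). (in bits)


H(P,Q) = -p*log2(q) - (1-p)*log2(1-q). -0.637*log2(0.316) = 1.058696; -0.363*log2(0.684) = 0.198899. H(P,Q) = 1.058696 + 0.198899 = 1.2576

1.2576 bits


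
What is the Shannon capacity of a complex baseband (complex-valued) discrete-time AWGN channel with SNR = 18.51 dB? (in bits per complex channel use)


SNR_linear = 10^(18.51/10) = 70.9578; C = log2(1 + SNR_linear) = log2(1 + 70.9578) = 6.1691

6.1691 bits/channel use


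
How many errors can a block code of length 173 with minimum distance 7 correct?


Correction capability = floor((d-1)/2) = floor((7-1)/2) = 3

3 errors


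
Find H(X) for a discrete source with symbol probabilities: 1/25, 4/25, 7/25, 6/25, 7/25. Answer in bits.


H = -sum(p_i * log2(p_i)). Terms: -(1/25)*log2(1/25) = 0.185754; -(4/25)*log2(4/25) = 0.423017; -(7/25)*log2(7/25) = 0.514220; -(6/25)*log2(6/25) = 0.494134; -(7/25)*log2(7/25) = 0.514220. H = 0.185754 + 0.423017 + 0.514220 + 0.494134 + 0.514220 = 2.1313

2.1313 bits


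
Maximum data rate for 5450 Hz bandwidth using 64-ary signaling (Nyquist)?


Rate = 2 * B * log2(M) = 2 * 5450 * 6.0 = 65400.0

65400.0 bps


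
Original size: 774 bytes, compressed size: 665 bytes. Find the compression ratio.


Ratio = original / compressed = 774 / 665 = 1.1639

1.1639


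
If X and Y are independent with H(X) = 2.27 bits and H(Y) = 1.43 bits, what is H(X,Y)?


For independent variables, H(X,Y) = H(X) + H(Y) = 2.27 + 1.43 = 3.7

3.7 bits


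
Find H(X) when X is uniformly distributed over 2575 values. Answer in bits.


H = log2(n) = log2(2575) = 11.3304

11.3304 bits


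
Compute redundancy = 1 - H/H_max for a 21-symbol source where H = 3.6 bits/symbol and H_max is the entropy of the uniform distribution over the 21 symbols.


H_max = log2(K) = log2(21) = 4.3923 bits/symbol. Redundancy = 1 - H/H_max = 1 - 3.6/4.3923 = 1 - 0.8196 = 0.1804

0.1804


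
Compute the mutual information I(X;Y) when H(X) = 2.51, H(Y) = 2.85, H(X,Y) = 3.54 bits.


I(X;Y) = H(X) + H(Y) - H(X,Y) = 2.51 + 2.85 - 3.54 = 1.82

1.82 bits


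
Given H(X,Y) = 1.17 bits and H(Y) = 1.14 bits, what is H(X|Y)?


H(X|Y) = H(X,Y) - H(Y) = 1.17 - 1.14 = 0.03

0.03 bits


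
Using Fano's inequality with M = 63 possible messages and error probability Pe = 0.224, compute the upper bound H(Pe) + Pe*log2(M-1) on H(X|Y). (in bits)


H(Pe) = -Pe*log2(Pe) - (1-Pe)*log2(1-Pe) = -0.224*log2(0.224) - 0.776*log2(0.776) = 0.483488 + 0.283916 = 0.7674. Pe*log2(M-1) = 0.224*log2(62) = 1.333740. Bound = H(Pe) + Pe*log2(M-1) = 0.483488 + 0.283916 + 1.333740 = 2.1011

2.1011 bits


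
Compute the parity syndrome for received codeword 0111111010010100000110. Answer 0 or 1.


Syndrome = XOR of all bits = 0 XOR 1 XOR 1 XOR 1 XOR 1 XOR 1 XOR 1 XOR 0 XOR 1 XOR 0 XOR 0 XOR 1 XOR 0 XOR 1 XOR 0 XOR 0 XOR 0 XOR 0 XOR 0 XOR 1 XOR 1 XOR 0 = 1

1


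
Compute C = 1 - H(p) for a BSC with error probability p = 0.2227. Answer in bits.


H(p) = -p*log2(p) - (1-p)*log2(1-p) = -0.2227*log2(0.2227) - 0.7773*log2(0.7773) = 0.482552 + 0.282515 = 0.7651. C = 1 - H(p) = 1 - 0.7651 = 0.2349

0.2349 bits


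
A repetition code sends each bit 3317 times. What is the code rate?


Rate = k/n = 1/3317

1/3317


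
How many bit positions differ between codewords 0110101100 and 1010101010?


Count differing positions: ^ ^ . . . . . ^ ^ . = 4 differences

4


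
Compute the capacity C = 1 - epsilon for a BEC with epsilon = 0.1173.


C = 1 - epsilon = 1 - 0.1173 = 0.8827

0.8827 bits


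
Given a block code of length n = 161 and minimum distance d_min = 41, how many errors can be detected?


Detection capability = d_min - 1 = 41 - 1 = 40

40 errors


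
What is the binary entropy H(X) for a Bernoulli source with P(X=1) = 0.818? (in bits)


H = -p*log2(p) - (1-p)*log2(1-p). -0.818*log2(0.818) = 0.237079; -0.182*log2(0.182) = 0.447354. H = 0.237079 + 0.447354 = 0.6844

0.6844 bits


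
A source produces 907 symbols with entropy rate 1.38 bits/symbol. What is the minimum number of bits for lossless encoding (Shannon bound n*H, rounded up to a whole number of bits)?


Minimum bits >= n * H = 907 * 1.38 = 1251.66, rounded up to a whole number of bits = 1252

1252 bits
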